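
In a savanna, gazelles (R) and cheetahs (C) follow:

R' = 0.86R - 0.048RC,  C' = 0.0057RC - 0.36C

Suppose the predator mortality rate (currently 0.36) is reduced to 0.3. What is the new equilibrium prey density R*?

At the interior fixed point, setting dC/dt = 0 with C > 0 fixes R* = (predator death rate)/(RC coefficient) — independent of the other coefficients.
With the change, R* = 0.3/0.0057 = 52.6; it falls from 63.2.

R* ≈ 52.6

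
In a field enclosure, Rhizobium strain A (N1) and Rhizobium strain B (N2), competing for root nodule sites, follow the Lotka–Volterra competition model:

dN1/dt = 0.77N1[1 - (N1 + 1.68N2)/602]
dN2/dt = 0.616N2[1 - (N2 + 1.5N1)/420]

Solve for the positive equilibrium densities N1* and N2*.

Setting both brackets to zero gives the nullclines N1 + 1.68N2 = 602 and 1.5N1 + N2 = 420.
Substituting N2 = 420 - 1.5N1 into the first: N1(1 - 1.68·1.5) = 602 - 1.68·420.
So N1* = -104/-1.52 = 68.2, and then N2* = 420 - 1.5·68.2 = 318.

N1* ≈ 68.2, N2* ≈ 318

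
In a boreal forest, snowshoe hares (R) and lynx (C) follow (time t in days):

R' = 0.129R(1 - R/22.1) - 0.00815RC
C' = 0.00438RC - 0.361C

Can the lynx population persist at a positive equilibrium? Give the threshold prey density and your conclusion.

The predator equation gives dC/dt > 0 only when R > 0.361/0.00438 = 82.4.
Without the predator, R → K = 22.1. Since 22.1 < 82.4, the predator cannot invade.

Threshold R = 82.4; K < 82.4, so no, the predator goes extinct.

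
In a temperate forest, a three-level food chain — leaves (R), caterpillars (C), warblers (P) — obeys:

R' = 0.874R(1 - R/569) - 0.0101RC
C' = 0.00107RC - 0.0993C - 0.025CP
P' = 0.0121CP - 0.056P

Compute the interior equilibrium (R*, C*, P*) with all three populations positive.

R* ≈ 539, C* ≈ 4.63, P* ≈ 19.1

From dP/dt = 0: 0.0121C* = 0.056, so C* = 4.63.
From dR/dt = 0: 0.874(1 - R*/569) = 0.0101·4.63, giving R* = 569·(1 - 0.0535) = 539.
From dC/dt = 0: 0.00107·539 - 0.0993 = 0.025P*, so P* = 0.477/0.025 = 19.1.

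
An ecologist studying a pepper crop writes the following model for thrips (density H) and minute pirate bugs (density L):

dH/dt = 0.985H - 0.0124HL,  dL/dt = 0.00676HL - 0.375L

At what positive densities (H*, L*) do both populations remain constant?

H* ≈ 55.5, L* ≈ 79.4

Set dL/dt = 0 with L > 0: 0.00676H - 0.375 = 0, so H* = 0.375/0.00676 = 55.5.
Set dH/dt = 0 with H > 0: 0.985 - 0.0124L = 0, so L* = 0.985/0.0124 = 79.4.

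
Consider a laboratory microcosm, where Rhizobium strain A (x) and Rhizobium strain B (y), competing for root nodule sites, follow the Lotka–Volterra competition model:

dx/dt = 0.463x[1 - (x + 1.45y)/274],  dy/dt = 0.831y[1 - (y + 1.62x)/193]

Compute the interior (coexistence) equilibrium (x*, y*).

Setting both brackets to zero gives the nullclines x + 1.45y = 274 and 1.62x + y = 193.
Substituting y = 193 - 1.62x into the first: x(1 - 1.45·1.62) = 274 - 1.45·193.
So x* = -5.85/-1.35 = 4.34, and then y* = 193 - 1.62·4.34 = 186.

x* ≈ 4.34, y* ≈ 186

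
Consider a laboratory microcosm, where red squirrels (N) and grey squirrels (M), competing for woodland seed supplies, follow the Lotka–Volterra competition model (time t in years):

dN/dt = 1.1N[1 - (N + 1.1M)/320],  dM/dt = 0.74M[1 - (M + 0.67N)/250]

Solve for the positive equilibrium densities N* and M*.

Setting both brackets to zero gives the nullclines N + 1.1M = 320 and 0.67N + M = 250.
Substituting M = 250 - 0.67N into the first: N(1 - 1.1·0.67) = 320 - 1.1·250.
So N* = 45/0.263 = 171, and then M* = 250 - 0.67·171 = 135.

N* ≈ 171, M* ≈ 135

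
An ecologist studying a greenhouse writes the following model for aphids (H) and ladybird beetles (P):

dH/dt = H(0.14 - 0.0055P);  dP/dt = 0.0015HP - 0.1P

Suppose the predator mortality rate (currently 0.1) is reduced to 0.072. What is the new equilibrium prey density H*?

H* ≈ 48

At the interior fixed point, setting dP/dt = 0 with P > 0 fixes H* = (predator death rate)/(HP coefficient) — independent of the other coefficients.
With the change, H* = 0.072/0.0015 = 48; it falls from 66.7.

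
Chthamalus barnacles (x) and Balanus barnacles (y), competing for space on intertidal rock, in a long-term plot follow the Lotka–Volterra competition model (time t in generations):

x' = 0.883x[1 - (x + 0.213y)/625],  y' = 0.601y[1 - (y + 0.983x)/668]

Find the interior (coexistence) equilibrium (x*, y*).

x* ≈ 611, y* ≈ 67.8

Setting both brackets to zero gives the nullclines x + 0.213y = 625 and 0.983x + y = 668.
Substituting y = 668 - 0.983x into the first: x(1 - 0.213·0.983) = 625 - 0.213·668.
So x* = 483/0.791 = 611, and then y* = 668 - 0.983·611 = 67.8.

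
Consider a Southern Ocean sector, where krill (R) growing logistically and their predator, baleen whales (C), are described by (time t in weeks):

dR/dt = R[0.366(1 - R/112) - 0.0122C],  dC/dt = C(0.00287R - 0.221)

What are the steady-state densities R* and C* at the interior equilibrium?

From dC/dt = 0 with C > 0: 0.00287R* = 0.221, so R* = 77.
Substitute into dR/dt = 0: 0.366(1 - 77/112) = 0.0122C*.
The bracket is 0.312, giving C* = 0.114/0.0122 = 9.37.

R* ≈ 77, C* ≈ 9.37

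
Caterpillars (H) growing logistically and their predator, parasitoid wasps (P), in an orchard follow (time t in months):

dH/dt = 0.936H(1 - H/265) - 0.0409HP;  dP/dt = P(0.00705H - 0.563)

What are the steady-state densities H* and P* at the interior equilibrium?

H* ≈ 79.9, P* ≈ 16

From dP/dt = 0 with P > 0: 0.00705H* = 0.563, so H* = 79.9.
Substitute into dH/dt = 0: 0.936(1 - 79.9/265) = 0.0409P*.
The bracket is 0.699, giving P* = 0.654/0.0409 = 16.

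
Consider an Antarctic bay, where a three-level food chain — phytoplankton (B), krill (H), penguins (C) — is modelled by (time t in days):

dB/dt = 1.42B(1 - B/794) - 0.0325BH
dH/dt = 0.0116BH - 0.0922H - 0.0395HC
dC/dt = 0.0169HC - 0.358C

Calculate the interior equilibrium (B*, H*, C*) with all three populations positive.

B* ≈ 409, H* ≈ 21.2, C* ≈ 118

From dC/dt = 0: 0.0169H* = 0.358, so H* = 21.2.
From dB/dt = 0: 1.42(1 - B*/794) = 0.0325·21.2, giving B* = 794·(1 - 0.485) = 409.
From dH/dt = 0: 0.0116·409 - 0.0922 = 0.0395C*, so C* = 4.65/0.0395 = 118.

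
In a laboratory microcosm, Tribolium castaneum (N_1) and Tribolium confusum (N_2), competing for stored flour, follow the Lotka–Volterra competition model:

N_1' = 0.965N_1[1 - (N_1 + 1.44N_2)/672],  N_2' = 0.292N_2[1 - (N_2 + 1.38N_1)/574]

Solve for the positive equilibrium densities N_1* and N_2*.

N_1* ≈ 157, N_2* ≈ 358

Setting both brackets to zero gives the nullclines N_1 + 1.44N_2 = 672 and 1.38N_1 + N_2 = 574.
Substituting N_2 = 574 - 1.38N_1 into the first: N_1(1 - 1.44·1.38) = 672 - 1.44·574.
So N_1* = -155/-0.987 = 157, and then N_2* = 574 - 1.38·157 = 358.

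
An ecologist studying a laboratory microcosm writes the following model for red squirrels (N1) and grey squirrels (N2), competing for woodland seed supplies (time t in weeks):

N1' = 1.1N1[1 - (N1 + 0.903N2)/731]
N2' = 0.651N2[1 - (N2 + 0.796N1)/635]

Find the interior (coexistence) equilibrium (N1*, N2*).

N1* ≈ 560, N2* ≈ 189

Setting both brackets to zero gives the nullclines N1 + 0.903N2 = 731 and 0.796N1 + N2 = 635.
Substituting N2 = 635 - 0.796N1 into the first: N1(1 - 0.903·0.796) = 731 - 0.903·635.
So N1* = 158/0.281 = 560, and then N2* = 635 - 0.796·560 = 189.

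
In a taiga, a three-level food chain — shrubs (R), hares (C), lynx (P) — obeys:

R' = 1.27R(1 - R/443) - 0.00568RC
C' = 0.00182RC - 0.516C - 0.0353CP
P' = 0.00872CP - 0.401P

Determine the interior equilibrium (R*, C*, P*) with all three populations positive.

From dP/dt = 0: 0.00872C* = 0.401, so C* = 46.
From dR/dt = 0: 1.27(1 - R*/443) = 0.00568·46, giving R* = 443·(1 - 0.206) = 352.
From dC/dt = 0: 0.00182·352 - 0.516 = 0.0353P*, so P* = 0.124/0.0353 = 3.53.

R* ≈ 352, C* ≈ 46, P* ≈ 3.53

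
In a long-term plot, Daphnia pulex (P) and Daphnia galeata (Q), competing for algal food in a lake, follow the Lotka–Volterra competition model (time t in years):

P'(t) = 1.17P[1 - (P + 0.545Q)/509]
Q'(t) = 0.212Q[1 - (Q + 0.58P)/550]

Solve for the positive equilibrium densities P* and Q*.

Setting both brackets to zero gives the nullclines P + 0.545Q = 509 and 0.58P + Q = 550.
Substituting Q = 550 - 0.58P into the first: P(1 - 0.545·0.58) = 509 - 0.545·550.
So P* = 209/0.684 = 306, and then Q* = 550 - 0.58·306 = 373.

P* ≈ 306, Q* ≈ 373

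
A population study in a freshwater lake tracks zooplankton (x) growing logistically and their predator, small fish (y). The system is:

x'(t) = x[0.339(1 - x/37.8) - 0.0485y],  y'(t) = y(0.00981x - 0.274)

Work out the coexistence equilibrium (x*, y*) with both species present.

x* ≈ 27.9, y* ≈ 1.82

From dy/dt = 0 with y > 0: 0.00981x* = 0.274, so x* = 27.9.
Substitute into dx/dt = 0: 0.339(1 - 27.9/37.8) = 0.0485y*.
The bracket is 0.261, giving y* = 0.0885/0.0485 = 1.82.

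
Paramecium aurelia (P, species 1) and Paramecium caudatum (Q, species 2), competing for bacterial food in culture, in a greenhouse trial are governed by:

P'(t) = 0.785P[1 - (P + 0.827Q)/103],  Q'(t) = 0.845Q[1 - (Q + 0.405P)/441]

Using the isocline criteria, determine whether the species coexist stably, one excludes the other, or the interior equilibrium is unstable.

Compare the nullcline intercepts: K1/α12 = 103/0.827 = 125 < K2 = 441; K2/α21 = 441/0.405 = 1090 > K1 = 103.
Since the inequalities point opposite ways, species 2 can invade but species 1 cannot.

species 2 excludes species 1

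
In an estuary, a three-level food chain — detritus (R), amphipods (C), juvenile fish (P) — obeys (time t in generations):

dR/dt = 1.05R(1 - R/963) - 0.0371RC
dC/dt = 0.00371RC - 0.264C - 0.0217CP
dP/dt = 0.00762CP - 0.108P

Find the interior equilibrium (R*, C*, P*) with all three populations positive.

R* ≈ 481, C* ≈ 14.2, P* ≈ 70

From dP/dt = 0: 0.00762C* = 0.108, so C* = 14.2.
From dR/dt = 0: 1.05(1 - R*/963) = 0.0371·14.2, giving R* = 963·(1 - 0.501) = 481.
From dC/dt = 0: 0.00371·481 - 0.264 = 0.0217P*, so P* = 1.52/0.0217 = 70.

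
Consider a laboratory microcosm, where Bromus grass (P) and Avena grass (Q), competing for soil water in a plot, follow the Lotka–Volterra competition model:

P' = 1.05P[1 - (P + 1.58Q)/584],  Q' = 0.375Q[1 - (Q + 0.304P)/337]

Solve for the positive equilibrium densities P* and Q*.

P* ≈ 99.2, Q* ≈ 307

Setting both brackets to zero gives the nullclines P + 1.58Q = 584 and 0.304P + Q = 337.
Substituting Q = 337 - 0.304P into the first: P(1 - 1.58·0.304) = 584 - 1.58·337.
So P* = 51.5/0.52 = 99.2, and then Q* = 337 - 0.304·99.2 = 307.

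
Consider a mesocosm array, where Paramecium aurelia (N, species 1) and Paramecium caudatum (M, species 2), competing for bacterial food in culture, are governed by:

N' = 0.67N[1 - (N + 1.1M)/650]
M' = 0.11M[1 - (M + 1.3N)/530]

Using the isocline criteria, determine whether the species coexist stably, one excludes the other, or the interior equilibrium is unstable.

Compare the nullcline intercepts: K1/α12 = 650/1.1 = 591 > K2 = 530; K2/α21 = 530/1.3 = 408 < K1 = 650.
Since the inequalities point opposite ways, species 1 can invade but species 2 cannot.

species 1 excludes species 2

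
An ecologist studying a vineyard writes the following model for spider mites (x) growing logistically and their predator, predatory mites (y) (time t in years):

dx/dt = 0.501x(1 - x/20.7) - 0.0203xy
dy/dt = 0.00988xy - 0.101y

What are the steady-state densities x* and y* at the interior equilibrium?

From dy/dt = 0 with y > 0: 0.00988x* = 0.101, so x* = 10.2.
Substitute into dx/dt = 0: 0.501(1 - 10.2/20.7) = 0.0203y*.
The bracket is 0.506, giving y* = 0.254/0.0203 = 12.5.

x* ≈ 10.2, y* ≈ 12.5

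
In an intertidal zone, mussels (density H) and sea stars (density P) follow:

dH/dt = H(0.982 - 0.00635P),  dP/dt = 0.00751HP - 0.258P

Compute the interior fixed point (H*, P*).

H* ≈ 34.4, P* ≈ 155

Set dP/dt = 0 with P > 0: 0.00751H - 0.258 = 0, so H* = 0.258/0.00751 = 34.4.
Set dH/dt = 0 with H > 0: 0.982 - 0.00635P = 0, so P* = 0.982/0.00635 = 155.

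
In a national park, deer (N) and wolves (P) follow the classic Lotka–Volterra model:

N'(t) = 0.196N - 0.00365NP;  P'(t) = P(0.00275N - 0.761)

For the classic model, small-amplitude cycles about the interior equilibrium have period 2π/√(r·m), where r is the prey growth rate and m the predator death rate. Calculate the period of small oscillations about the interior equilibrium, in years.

T ≈ 16.3 years

Here r = 0.196 and m = 0.761, so r·m = 0.149.
ω = √0.149 = 0.386 per year, hence T = 2π/ω ≈ 16.3 years.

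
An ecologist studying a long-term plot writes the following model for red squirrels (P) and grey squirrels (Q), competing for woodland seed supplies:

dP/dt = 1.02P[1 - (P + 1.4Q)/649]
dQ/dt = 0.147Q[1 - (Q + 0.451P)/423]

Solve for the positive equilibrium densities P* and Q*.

P* ≈ 154, Q* ≈ 354

Setting both brackets to zero gives the nullclines P + 1.4Q = 649 and 0.451P + Q = 423.
Substituting Q = 423 - 0.451P into the first: P(1 - 1.4·0.451) = 649 - 1.4·423.
So P* = 56.8/0.369 = 154, and then Q* = 423 - 0.451·154 = 354.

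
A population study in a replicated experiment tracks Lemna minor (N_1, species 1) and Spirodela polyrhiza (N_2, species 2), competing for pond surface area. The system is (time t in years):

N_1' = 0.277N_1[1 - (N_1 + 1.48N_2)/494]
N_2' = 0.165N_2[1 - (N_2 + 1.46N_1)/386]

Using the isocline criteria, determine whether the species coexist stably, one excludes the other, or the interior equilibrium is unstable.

Compare the nullcline intercepts: K1/α12 = 494/1.48 = 334 < K2 = 386; K2/α21 = 386/1.46 = 264 < K1 = 494.
Since both are reversed, neither can invade when rare; the interior point is a saddle.

unstable coexistence (outcome depends on initial conditions)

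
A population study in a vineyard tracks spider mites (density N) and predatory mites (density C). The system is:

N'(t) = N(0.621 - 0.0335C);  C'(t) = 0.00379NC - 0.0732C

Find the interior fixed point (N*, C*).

N* ≈ 19.3, C* ≈ 18.5

Set dC/dt = 0 with C > 0: 0.00379N - 0.0732 = 0, so N* = 0.0732/0.00379 = 19.3.
Set dN/dt = 0 with N > 0: 0.621 - 0.0335C = 0, so C* = 0.621/0.0335 = 18.5.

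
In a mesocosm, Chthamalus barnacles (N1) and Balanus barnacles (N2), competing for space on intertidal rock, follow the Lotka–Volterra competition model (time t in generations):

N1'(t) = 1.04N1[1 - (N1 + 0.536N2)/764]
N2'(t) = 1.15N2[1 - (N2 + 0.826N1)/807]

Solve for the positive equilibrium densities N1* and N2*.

Setting both brackets to zero gives the nullclines N1 + 0.536N2 = 764 and 0.826N1 + N2 = 807.
Substituting N2 = 807 - 0.826N1 into the first: N1(1 - 0.536·0.826) = 764 - 0.536·807.
So N1* = 331/0.557 = 595, and then N2* = 807 - 0.826·595 = 316.

N1* ≈ 595, N2* ≈ 316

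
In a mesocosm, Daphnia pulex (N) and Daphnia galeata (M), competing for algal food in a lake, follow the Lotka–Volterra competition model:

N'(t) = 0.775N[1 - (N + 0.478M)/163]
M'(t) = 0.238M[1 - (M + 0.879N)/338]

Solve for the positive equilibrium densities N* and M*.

N* ≈ 2.48, M* ≈ 336

Setting both brackets to zero gives the nullclines N + 0.478M = 163 and 0.879N + M = 338.
Substituting M = 338 - 0.879N into the first: N(1 - 0.478·0.879) = 163 - 0.478·338.
So N* = 1.44/0.58 = 2.48, and then M* = 338 - 0.879·2.48 = 336.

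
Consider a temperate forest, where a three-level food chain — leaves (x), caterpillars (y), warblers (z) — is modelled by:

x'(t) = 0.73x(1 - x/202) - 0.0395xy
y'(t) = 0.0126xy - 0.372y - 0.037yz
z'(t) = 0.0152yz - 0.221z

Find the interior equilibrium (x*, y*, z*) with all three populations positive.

x* ≈ 43.1, y* ≈ 14.5, z* ≈ 4.62

From dz/dt = 0: 0.0152y* = 0.221, so y* = 14.5.
From dx/dt = 0: 0.73(1 - x*/202) = 0.0395·14.5, giving x* = 202·(1 - 0.787) = 43.1.
From dy/dt = 0: 0.0126·43.1 - 0.372 = 0.037z*, so z* = 0.171/0.037 = 4.62.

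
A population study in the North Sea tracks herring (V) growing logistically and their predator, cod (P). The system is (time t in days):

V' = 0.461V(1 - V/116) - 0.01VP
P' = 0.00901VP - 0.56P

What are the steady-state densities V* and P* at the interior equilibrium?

From dP/dt = 0 with P > 0: 0.00901V* = 0.56, so V* = 62.2.
Substitute into dV/dt = 0: 0.461(1 - 62.2/116) = 0.01P*.
The bracket is 0.464, giving P* = 0.214/0.01 = 21.4.

V* ≈ 62.2, P* ≈ 21.4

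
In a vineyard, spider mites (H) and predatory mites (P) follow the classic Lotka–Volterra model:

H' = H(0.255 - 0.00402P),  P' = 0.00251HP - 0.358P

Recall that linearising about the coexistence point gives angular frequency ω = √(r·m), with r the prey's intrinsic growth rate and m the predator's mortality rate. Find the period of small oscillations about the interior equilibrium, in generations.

Here r = 0.255 and m = 0.358, so r·m = 0.0913.
ω = √0.0913 = 0.302 per generation, hence T = 2π/ω ≈ 20.8 generations.

T ≈ 20.8 generations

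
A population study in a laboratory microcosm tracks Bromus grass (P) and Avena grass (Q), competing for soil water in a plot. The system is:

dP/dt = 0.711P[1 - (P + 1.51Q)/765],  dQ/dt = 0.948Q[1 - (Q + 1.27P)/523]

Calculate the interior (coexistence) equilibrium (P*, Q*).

P* ≈ 26.9, Q* ≈ 489

Setting both brackets to zero gives the nullclines P + 1.51Q = 765 and 1.27P + Q = 523.
Substituting Q = 523 - 1.27P into the first: P(1 - 1.51·1.27) = 765 - 1.51·523.
So P* = -24.7/-0.918 = 26.9, and then Q* = 523 - 1.27·26.9 = 489.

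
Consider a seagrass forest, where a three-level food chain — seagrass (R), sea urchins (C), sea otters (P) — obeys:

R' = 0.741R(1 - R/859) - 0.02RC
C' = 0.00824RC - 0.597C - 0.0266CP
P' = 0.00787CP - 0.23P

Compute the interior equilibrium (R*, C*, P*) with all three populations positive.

From dP/dt = 0: 0.00787C* = 0.23, so C* = 29.2.
From dR/dt = 0: 0.741(1 - R*/859) = 0.02·29.2, giving R* = 859·(1 - 0.789) = 181.
From dC/dt = 0: 0.00824·181 - 0.597 = 0.0266P*, so P* = 0.898/0.0266 = 33.8.

R* ≈ 181, C* ≈ 29.2, P* ≈ 33.8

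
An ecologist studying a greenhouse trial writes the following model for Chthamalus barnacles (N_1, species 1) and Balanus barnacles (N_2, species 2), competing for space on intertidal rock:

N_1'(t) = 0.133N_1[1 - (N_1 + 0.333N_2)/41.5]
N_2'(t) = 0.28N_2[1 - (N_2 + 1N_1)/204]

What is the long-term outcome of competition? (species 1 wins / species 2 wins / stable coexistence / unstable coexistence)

Compare the nullcline intercepts: K1/α12 = 41.5/0.333 = 125 < K2 = 204; K2/α21 = 204/1 = 204 > K1 = 41.5.
Since the inequalities point opposite ways, species 2 can invade but species 1 cannot.

species 2 excludes species 1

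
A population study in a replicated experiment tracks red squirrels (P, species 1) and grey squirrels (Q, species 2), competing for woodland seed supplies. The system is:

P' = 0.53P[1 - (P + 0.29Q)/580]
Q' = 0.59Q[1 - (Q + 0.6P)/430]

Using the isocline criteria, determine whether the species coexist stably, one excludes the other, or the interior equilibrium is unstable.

Compare the nullcline intercepts: K1/α12 = 580/0.29 = 2000 > K2 = 430; K2/α21 = 430/0.6 = 717 > K1 = 580.
Since both inequalities hold, each species can invade when rare, so the interior equilibrium is stable.

stable coexistence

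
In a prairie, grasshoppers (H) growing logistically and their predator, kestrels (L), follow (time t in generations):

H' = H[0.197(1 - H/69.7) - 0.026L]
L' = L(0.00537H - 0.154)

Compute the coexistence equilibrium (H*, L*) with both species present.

From dL/dt = 0 with L > 0: 0.00537H* = 0.154, so H* = 28.7.
Substitute into dH/dt = 0: 0.197(1 - 28.7/69.7) = 0.026L*.
The bracket is 0.589, giving L* = 0.116/0.026 = 4.46.

H* ≈ 28.7, L* ≈ 4.46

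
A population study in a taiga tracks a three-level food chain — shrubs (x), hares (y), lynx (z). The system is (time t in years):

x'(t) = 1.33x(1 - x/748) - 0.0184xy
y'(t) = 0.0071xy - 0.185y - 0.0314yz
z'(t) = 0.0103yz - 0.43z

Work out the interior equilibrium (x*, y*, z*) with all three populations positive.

x* ≈ 316, y* ≈ 41.7, z* ≈ 65.6

From dz/dt = 0: 0.0103y* = 0.43, so y* = 41.7.
From dx/dt = 0: 1.33(1 - x*/748) = 0.0184·41.7, giving x* = 748·(1 - 0.578) = 316.
From dy/dt = 0: 0.0071·316 - 0.185 = 0.0314z*, so z* = 2.06/0.0314 = 65.6.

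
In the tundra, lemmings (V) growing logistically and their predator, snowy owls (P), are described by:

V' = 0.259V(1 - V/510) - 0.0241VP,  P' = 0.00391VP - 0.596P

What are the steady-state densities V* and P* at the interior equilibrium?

V* ≈ 152, P* ≈ 7.53

From dP/dt = 0 with P > 0: 0.00391V* = 0.596, so V* = 152.
Substitute into dV/dt = 0: 0.259(1 - 152/510) = 0.0241P*.
The bracket is 0.701, giving P* = 0.182/0.0241 = 7.53.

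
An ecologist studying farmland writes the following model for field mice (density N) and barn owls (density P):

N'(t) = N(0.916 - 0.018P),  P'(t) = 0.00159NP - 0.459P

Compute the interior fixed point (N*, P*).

N* ≈ 289, P* ≈ 50.9

Set dP/dt = 0 with P > 0: 0.00159N - 0.459 = 0, so N* = 0.459/0.00159 = 289.
Set dN/dt = 0 with N > 0: 0.916 - 0.018P = 0, so P* = 0.916/0.018 = 50.9.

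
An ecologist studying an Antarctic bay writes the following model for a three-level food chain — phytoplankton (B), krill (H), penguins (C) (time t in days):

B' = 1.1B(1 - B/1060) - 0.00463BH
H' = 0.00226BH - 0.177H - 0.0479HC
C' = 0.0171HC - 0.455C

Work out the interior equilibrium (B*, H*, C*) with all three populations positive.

B* ≈ 941, H* ≈ 26.6, C* ≈ 40.7

From dC/dt = 0: 0.0171H* = 0.455, so H* = 26.6.
From dB/dt = 0: 1.1(1 - B*/1060) = 0.00463·26.6, giving B* = 1060·(1 - 0.112) = 941.
From dH/dt = 0: 0.00226·941 - 0.177 = 0.0479C*, so C* = 1.95/0.0479 = 40.7.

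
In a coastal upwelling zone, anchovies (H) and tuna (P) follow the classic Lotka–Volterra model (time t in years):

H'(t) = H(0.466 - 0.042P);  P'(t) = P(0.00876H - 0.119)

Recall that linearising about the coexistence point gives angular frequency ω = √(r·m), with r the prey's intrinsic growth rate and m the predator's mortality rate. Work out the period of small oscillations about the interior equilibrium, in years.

Here r = 0.466 and m = 0.119, so r·m = 0.0555.
ω = √0.0555 = 0.235 per year, hence T = 2π/ω ≈ 26.7 years.

T ≈ 26.7 years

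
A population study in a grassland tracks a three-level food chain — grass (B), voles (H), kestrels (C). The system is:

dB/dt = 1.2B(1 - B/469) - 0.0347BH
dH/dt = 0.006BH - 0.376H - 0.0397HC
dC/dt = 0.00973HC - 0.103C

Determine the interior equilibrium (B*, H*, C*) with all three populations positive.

From dC/dt = 0: 0.00973H* = 0.103, so H* = 10.6.
From dB/dt = 0: 1.2(1 - B*/469) = 0.0347·10.6, giving B* = 469·(1 - 0.306) = 325.
From dH/dt = 0: 0.006·325 - 0.376 = 0.0397C*, so C* = 1.58/0.0397 = 39.7.

B* ≈ 325, H* ≈ 10.6, C* ≈ 39.7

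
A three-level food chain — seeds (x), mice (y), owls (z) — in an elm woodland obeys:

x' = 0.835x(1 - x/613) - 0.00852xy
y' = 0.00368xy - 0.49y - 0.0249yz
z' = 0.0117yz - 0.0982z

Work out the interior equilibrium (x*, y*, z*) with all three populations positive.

x* ≈ 561, y* ≈ 8.39, z* ≈ 63.2

From dz/dt = 0: 0.0117y* = 0.0982, so y* = 8.39.
From dx/dt = 0: 0.835(1 - x*/613) = 0.00852·8.39, giving x* = 613·(1 - 0.0856) = 561.
From dy/dt = 0: 0.00368·561 - 0.49 = 0.0249z*, so z* = 1.57/0.0249 = 63.2.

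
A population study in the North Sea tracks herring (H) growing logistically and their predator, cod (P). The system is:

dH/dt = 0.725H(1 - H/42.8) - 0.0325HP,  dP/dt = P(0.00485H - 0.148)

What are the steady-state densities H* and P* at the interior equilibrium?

From dP/dt = 0 with P > 0: 0.00485H* = 0.148, so H* = 30.5.
Substitute into dH/dt = 0: 0.725(1 - 30.5/42.8) = 0.0325P*.
The bracket is 0.287, giving P* = 0.208/0.0325 = 6.4.

H* ≈ 30.5, P* ≈ 6.4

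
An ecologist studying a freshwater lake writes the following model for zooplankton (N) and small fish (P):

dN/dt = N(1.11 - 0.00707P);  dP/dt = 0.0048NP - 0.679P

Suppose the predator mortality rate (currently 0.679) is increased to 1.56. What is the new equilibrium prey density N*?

N* ≈ 325

At the interior fixed point, setting dP/dt = 0 with P > 0 fixes N* = (predator death rate)/(NP coefficient) — independent of the other coefficients.
With the change, N* = 1.56/0.0048 = 325; it rises from 141.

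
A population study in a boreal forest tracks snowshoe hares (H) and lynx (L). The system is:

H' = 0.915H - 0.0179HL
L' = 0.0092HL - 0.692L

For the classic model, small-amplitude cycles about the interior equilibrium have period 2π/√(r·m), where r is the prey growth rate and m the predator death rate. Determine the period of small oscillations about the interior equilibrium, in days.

T ≈ 7.9 days

Here r = 0.915 and m = 0.692, so r·m = 0.633.
ω = √0.633 = 0.796 per day, hence T = 2π/ω ≈ 7.9 days.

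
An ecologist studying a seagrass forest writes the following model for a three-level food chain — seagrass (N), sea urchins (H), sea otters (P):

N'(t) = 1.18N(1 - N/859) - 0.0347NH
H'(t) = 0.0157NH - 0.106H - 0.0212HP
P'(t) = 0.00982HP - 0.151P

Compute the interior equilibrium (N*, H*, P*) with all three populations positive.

From dP/dt = 0: 0.00982H* = 0.151, so H* = 15.4.
From dN/dt = 0: 1.18(1 - N*/859) = 0.0347·15.4, giving N* = 859·(1 - 0.452) = 471.
From dH/dt = 0: 0.0157·471 - 0.106 = 0.0212P*, so P* = 7.28/0.0212 = 343.

N* ≈ 471, H* ≈ 15.4, P* ≈ 343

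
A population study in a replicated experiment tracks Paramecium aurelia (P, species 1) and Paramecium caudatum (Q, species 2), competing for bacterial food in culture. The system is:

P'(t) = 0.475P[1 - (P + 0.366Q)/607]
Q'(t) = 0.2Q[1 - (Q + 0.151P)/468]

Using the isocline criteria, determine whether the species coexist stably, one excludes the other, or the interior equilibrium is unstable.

stable coexistence

Compare the nullcline intercepts: K1/α12 = 607/0.366 = 1660 > K2 = 468; K2/α21 = 468/0.151 = 3100 > K1 = 607.
Since both inequalities hold, each species can invade when rare, so the interior equilibrium is stable.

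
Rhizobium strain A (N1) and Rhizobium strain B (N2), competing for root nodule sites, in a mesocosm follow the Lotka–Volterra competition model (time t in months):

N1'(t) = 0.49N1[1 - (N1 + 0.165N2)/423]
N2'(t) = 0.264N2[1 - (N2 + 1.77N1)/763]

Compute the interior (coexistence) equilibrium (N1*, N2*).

N1* ≈ 420, N2* ≈ 20.2

Setting both brackets to zero gives the nullclines N1 + 0.165N2 = 423 and 1.77N1 + N2 = 763.
Substituting N2 = 763 - 1.77N1 into the first: N1(1 - 0.165·1.77) = 423 - 0.165·763.
So N1* = 297/0.708 = 420, and then N2* = 763 - 1.77·420 = 20.2.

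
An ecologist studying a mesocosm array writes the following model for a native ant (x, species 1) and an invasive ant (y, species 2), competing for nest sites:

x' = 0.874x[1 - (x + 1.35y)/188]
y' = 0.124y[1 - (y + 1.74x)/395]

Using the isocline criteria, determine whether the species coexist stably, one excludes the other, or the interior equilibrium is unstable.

Compare the nullcline intercepts: K1/α12 = 188/1.35 = 139 < K2 = 395; K2/α21 = 395/1.74 = 227 > K1 = 188.
Since the inequalities point opposite ways, species 2 can invade but species 1 cannot.

species 2 excludes species 1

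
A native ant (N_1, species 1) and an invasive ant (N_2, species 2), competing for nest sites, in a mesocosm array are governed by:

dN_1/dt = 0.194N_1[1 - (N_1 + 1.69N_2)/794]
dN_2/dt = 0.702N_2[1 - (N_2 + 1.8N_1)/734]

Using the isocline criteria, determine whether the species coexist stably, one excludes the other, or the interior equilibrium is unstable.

Compare the nullcline intercepts: K1/α12 = 794/1.69 = 470 < K2 = 734; K2/α21 = 734/1.8 = 408 < K1 = 794.
Since both are reversed, neither can invade when rare; the interior point is a saddle.

unstable coexistence (outcome depends on initial conditions)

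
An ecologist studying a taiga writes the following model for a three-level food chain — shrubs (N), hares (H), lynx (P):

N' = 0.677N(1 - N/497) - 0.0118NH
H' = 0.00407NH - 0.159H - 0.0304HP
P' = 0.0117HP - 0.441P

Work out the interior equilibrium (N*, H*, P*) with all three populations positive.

N* ≈ 170, H* ≈ 37.7, P* ≈ 17.6

From dP/dt = 0: 0.0117H* = 0.441, so H* = 37.7.
From dN/dt = 0: 0.677(1 - N*/497) = 0.0118·37.7, giving N* = 497·(1 - 0.657) = 170.
From dH/dt = 0: 0.00407·170 - 0.159 = 0.0304P*, so P* = 0.535/0.0304 = 17.6.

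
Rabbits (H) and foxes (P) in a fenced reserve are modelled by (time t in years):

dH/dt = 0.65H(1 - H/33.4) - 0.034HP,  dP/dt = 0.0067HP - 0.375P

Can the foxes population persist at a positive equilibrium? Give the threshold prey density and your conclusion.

The predator equation gives dP/dt > 0 only when H > 0.375/0.0067 = 56.
Without the predator, H → K = 33.4. Since 33.4 < 56, the predator cannot invade.

Threshold H = 56; K < 56, so no, the predator goes extinct.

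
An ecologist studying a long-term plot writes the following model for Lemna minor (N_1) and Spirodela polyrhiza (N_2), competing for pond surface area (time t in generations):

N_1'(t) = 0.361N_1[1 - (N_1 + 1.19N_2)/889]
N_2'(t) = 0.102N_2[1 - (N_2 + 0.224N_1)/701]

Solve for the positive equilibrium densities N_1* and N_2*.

N_1* ≈ 74.7, N_2* ≈ 684

Setting both brackets to zero gives the nullclines N_1 + 1.19N_2 = 889 and 0.224N_1 + N_2 = 701.
Substituting N_2 = 701 - 0.224N_1 into the first: N_1(1 - 1.19·0.224) = 889 - 1.19·701.
So N_1* = 54.8/0.733 = 74.7, and then N_2* = 701 - 0.224·74.7 = 684.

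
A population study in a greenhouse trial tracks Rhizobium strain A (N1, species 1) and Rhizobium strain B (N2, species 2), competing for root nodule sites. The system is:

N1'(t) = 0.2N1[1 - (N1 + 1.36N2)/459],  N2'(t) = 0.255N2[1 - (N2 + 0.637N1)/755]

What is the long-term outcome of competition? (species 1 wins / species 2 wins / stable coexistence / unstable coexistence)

species 2 excludes species 1

Compare the nullcline intercepts: K1/α12 = 459/1.36 = 338 < K2 = 755; K2/α21 = 755/0.637 = 1190 > K1 = 459.
Since the inequalities point opposite ways, species 2 can invade but species 1 cannot.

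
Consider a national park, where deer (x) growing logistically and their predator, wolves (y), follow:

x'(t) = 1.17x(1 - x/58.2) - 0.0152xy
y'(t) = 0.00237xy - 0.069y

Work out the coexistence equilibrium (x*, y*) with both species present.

From dy/dt = 0 with y > 0: 0.00237x* = 0.069, so x* = 29.1.
Substitute into dx/dt = 0: 1.17(1 - 29.1/58.2) = 0.0152y*.
The bracket is 0.5, giving y* = 0.585/0.0152 = 38.5.

x* ≈ 29.1, y* ≈ 38.5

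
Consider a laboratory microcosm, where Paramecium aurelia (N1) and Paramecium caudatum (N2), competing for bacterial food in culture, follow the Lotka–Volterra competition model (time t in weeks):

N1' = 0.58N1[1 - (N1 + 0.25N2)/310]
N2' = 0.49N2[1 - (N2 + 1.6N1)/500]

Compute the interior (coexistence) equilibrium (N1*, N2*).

N1* ≈ 308, N2* ≈ 6.67

Setting both brackets to zero gives the nullclines N1 + 0.25N2 = 310 and 1.6N1 + N2 = 500.
Substituting N2 = 500 - 1.6N1 into the first: N1(1 - 0.25·1.6) = 310 - 0.25·500.
So N1* = 185/0.6 = 308, and then N2* = 500 - 1.6·308 = 6.67.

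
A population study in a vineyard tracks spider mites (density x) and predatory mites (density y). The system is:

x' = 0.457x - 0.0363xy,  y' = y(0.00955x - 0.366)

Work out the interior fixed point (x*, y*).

Set dy/dt = 0 with y > 0: 0.00955x - 0.366 = 0, so x* = 0.366/0.00955 = 38.3.
Set dx/dt = 0 with x > 0: 0.457 - 0.0363y = 0, so y* = 0.457/0.0363 = 12.6.

x* ≈ 38.3, y* ≈ 12.6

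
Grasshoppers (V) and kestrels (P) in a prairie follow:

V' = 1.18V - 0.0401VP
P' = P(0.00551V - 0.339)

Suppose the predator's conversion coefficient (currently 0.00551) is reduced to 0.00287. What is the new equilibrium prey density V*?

V* ≈ 118

At the interior fixed point, setting dP/dt = 0 with P > 0 fixes V* = (predator death rate)/(VP coefficient) — independent of the other coefficients.
With the change, V* = 0.339/0.00287 = 118; it rises from 61.5.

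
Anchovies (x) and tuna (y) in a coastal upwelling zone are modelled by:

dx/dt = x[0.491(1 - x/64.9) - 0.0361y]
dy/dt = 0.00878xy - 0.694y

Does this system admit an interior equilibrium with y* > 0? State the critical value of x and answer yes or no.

The predator equation gives dy/dt > 0 only when x > 0.694/0.00878 = 79.
Without the predator, x → K = 64.9. Since 64.9 < 79, the predator cannot invade.

Threshold x = 79; K < 79, so no, the predator goes extinct.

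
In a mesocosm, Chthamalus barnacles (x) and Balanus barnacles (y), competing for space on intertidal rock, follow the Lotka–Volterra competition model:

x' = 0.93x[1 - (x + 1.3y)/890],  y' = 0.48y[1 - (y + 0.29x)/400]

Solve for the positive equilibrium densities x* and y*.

Setting both brackets to zero gives the nullclines x + 1.3y = 890 and 0.29x + y = 400.
Substituting y = 400 - 0.29x into the first: x(1 - 1.3·0.29) = 890 - 1.3·400.
So x* = 370/0.623 = 594, and then y* = 400 - 0.29·594 = 228.

x* ≈ 594, y* ≈ 228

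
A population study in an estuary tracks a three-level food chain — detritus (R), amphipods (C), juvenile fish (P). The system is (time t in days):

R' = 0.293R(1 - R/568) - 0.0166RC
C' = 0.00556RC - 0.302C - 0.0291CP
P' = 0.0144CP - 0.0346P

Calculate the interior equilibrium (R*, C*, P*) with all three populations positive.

R* ≈ 491, C* ≈ 2.4, P* ≈ 83.4

From dP/dt = 0: 0.0144C* = 0.0346, so C* = 2.4.
From dR/dt = 0: 0.293(1 - R*/568) = 0.0166·2.4, giving R* = 568·(1 - 0.136) = 491.
From dC/dt = 0: 0.00556·491 - 0.302 = 0.0291P*, so P* = 2.43/0.0291 = 83.4.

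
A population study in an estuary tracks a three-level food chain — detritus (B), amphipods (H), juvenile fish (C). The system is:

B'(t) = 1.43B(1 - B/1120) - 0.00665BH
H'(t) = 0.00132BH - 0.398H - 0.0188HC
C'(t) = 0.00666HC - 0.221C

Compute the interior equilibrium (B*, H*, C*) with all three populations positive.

B* ≈ 947, H* ≈ 33.2, C* ≈ 45.3

From dC/dt = 0: 0.00666H* = 0.221, so H* = 33.2.
From dB/dt = 0: 1.43(1 - B*/1120) = 0.00665·33.2, giving B* = 1120·(1 - 0.154) = 947.
From dH/dt = 0: 0.00132·947 - 0.398 = 0.0188C*, so C* = 0.852/0.0188 = 45.3.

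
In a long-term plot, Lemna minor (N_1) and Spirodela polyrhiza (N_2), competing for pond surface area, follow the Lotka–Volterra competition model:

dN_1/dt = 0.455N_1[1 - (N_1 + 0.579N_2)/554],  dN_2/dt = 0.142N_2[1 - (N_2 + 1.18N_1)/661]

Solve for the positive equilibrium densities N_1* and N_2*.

Setting both brackets to zero gives the nullclines N_1 + 0.579N_2 = 554 and 1.18N_1 + N_2 = 661.
Substituting N_2 = 661 - 1.18N_1 into the first: N_1(1 - 0.579·1.18) = 554 - 0.579·661.
So N_1* = 171/0.317 = 541, and then N_2* = 661 - 1.18·541 = 23.

N_1* ≈ 541, N_2* ≈ 23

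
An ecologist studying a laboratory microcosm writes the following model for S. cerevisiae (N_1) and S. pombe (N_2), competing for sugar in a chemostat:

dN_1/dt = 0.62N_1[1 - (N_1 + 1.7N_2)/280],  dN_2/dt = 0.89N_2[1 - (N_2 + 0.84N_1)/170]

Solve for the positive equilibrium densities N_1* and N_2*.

Setting both brackets to zero gives the nullclines N_1 + 1.7N_2 = 280 and 0.84N_1 + N_2 = 170.
Substituting N_2 = 170 - 0.84N_1 into the first: N_1(1 - 1.7·0.84) = 280 - 1.7·170.
So N_1* = -9/-0.428 = 21, and then N_2* = 170 - 0.84·21 = 152.

N_1* ≈ 21, N_2* ≈ 152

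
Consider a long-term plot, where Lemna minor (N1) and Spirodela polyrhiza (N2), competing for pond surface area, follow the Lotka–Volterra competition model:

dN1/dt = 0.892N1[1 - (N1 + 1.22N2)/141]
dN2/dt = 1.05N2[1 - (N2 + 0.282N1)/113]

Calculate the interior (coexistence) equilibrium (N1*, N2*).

N1* ≈ 4.79, N2* ≈ 112

Setting both brackets to zero gives the nullclines N1 + 1.22N2 = 141 and 0.282N1 + N2 = 113.
Substituting N2 = 113 - 0.282N1 into the first: N1(1 - 1.22·0.282) = 141 - 1.22·113.
So N1* = 3.14/0.656 = 4.79, and then N2* = 113 - 0.282·4.79 = 112.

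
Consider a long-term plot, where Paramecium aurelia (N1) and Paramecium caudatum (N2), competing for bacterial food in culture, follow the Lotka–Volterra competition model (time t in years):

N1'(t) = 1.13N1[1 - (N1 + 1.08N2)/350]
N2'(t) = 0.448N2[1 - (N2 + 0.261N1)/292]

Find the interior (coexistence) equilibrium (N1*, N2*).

Setting both brackets to zero gives the nullclines N1 + 1.08N2 = 350 and 0.261N1 + N2 = 292.
Substituting N2 = 292 - 0.261N1 into the first: N1(1 - 1.08·0.261) = 350 - 1.08·292.
So N1* = 34.6/0.718 = 48.2, and then N2* = 292 - 0.261·48.2 = 279.

N1* ≈ 48.2, N2* ≈ 279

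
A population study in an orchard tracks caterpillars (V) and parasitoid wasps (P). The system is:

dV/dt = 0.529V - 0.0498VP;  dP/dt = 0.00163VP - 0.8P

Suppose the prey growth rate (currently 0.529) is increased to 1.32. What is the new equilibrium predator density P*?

P* ≈ 26.5

At the interior fixed point, setting dV/dt = 0 with V > 0 fixes P* = (prey growth rate)/(VP coefficient) — independent of the other coefficients.
With the change, P* = 1.32/0.0498 = 26.5; it rises from 10.6.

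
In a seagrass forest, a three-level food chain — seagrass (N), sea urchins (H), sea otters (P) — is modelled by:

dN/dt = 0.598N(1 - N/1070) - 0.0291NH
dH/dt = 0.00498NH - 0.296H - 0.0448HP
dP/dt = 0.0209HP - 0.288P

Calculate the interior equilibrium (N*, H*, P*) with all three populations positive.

N* ≈ 353, H* ≈ 13.8, P* ≈ 32.6

From dP/dt = 0: 0.0209H* = 0.288, so H* = 13.8.
From dN/dt = 0: 0.598(1 - N*/1070) = 0.0291·13.8, giving N* = 1070·(1 - 0.671) = 353.
From dH/dt = 0: 0.00498·353 - 0.296 = 0.0448P*, so P* = 1.46/0.0448 = 32.6.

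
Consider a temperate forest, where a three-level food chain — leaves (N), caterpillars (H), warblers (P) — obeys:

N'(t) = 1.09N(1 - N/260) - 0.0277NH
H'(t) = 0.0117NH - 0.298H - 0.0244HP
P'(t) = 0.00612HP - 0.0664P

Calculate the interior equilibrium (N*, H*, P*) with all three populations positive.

N* ≈ 188, H* ≈ 10.8, P* ≈ 78.1

From dP/dt = 0: 0.00612H* = 0.0664, so H* = 10.8.
From dN/dt = 0: 1.09(1 - N*/260) = 0.0277·10.8, giving N* = 260·(1 - 0.276) = 188.
From dH/dt = 0: 0.0117·188 - 0.298 = 0.0244P*, so P* = 1.91/0.0244 = 78.1.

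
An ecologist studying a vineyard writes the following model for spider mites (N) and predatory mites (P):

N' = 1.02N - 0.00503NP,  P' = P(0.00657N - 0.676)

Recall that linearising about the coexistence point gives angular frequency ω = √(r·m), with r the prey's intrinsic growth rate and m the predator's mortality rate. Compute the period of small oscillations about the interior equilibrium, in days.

T ≈ 7.57 days

Here r = 1.02 and m = 0.676, so r·m = 0.69.
ω = √0.69 = 0.83 per day, hence T = 2π/ω ≈ 7.57 days.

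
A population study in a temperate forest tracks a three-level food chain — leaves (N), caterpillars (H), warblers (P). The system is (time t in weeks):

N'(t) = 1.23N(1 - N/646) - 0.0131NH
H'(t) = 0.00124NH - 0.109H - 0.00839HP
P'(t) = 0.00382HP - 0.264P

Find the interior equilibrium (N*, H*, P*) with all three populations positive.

N* ≈ 171, H* ≈ 69.1, P* ≈ 12.2

From dP/dt = 0: 0.00382H* = 0.264, so H* = 69.1.
From dN/dt = 0: 1.23(1 - N*/646) = 0.0131·69.1, giving N* = 646·(1 - 0.736) = 171.
From dH/dt = 0: 0.00124·171 - 0.109 = 0.00839P*, so P* = 0.102/0.00839 = 12.2.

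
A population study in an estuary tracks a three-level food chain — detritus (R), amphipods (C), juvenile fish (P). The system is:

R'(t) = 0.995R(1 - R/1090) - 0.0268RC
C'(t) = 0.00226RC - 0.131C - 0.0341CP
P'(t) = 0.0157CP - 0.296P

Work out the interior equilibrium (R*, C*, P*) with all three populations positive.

From dP/dt = 0: 0.0157C* = 0.296, so C* = 18.9.
From dR/dt = 0: 0.995(1 - R*/1090) = 0.0268·18.9, giving R* = 1090·(1 - 0.508) = 536.
From dC/dt = 0: 0.00226·536 - 0.131 = 0.0341P*, so P* = 1.08/0.0341 = 31.7.

R* ≈ 536, C* ≈ 18.9, P* ≈ 31.7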